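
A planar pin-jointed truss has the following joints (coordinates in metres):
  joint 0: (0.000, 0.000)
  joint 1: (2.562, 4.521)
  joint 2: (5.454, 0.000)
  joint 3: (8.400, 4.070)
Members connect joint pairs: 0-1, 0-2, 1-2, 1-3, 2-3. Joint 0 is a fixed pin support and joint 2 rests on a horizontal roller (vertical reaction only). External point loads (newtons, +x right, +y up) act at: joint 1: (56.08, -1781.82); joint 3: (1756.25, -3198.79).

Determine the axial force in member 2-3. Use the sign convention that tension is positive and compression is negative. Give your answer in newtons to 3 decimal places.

-3581.099

N=4 nodes, M=5 members, R=3 reactions → 2N=8, M+R=8
member 0 (0-1): L=5.1965, (cx,cy)=(0.4930,0.8700)
member 1 (0-2): L=5.4540, (cx,cy)=(1.0000,0.0000)
member 2 (1-2): L=5.3669, (cx,cy)=(0.5389,-0.8424)
member 3 (1-3): L=5.8554, (cx,cy)=(0.9970,-0.0770)
member 4 (2-3): L=5.0243, (cx,cy)=(0.5863,0.8101)
solve A·x = −loads:
  F[0-1] = +2459.8418 N (tension)
  F[0-2] = +599.5612 N (tension)
  F[1-2] = -5009.3041 N (compression)
  F[1-3] = +3867.5082 N (tension)
  F[2-3] = -3581.0987 N (compression)
  Rx@0 = -1812.3300 N
  Ry@0 = -2140.0966 N
  Ry@2 = +7120.7066 N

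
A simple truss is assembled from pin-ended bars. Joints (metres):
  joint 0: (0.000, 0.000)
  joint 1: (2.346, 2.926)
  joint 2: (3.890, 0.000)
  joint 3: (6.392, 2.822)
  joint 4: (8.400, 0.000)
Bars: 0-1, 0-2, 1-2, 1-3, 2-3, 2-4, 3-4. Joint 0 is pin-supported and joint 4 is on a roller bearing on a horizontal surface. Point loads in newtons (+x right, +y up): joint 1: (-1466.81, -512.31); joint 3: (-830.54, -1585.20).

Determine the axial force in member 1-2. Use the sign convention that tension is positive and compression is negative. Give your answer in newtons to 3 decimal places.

N=5 nodes, M=7 members, R=3 reactions → 2N=10, M+R=10
member 0 (0-1): L=3.7504, (cx,cy)=(0.6255,0.7802)
member 1 (0-2): L=3.8900, (cx,cy)=(1.0000,0.0000)
member 2 (1-2): L=3.3084, (cx,cy)=(0.4667,-0.8844)
member 3 (1-3): L=4.0473, (cx,cy)=(0.9997,-0.0257)
member 4 (2-3): L=3.7714, (cx,cy)=(0.6634,0.7483)
member 5 (2-4): L=4.5100, (cx,cy)=(1.0000,0.0000)
member 6 (3-4): L=3.4635, (cx,cy)=(0.5798,-0.8148)
solve A·x = −loads:
  F[0-1] = -1971.4739 N (compression)
  F[0-2] = -1064.1140 N (compression)
  F[1-2] = +1168.9442 N (tension)
  F[1-3] = -312.0671 N (compression)
  F[2-3] = -1381.6599 N (compression)
  F[2-4] = +398.0293 N (tension)
  F[3-4] = -686.5387 N (compression)
  Rx@0 = +2297.3500 N
  Ry@0 = +1538.1281 N
  Ry@4 = +559.3819 N

1168.944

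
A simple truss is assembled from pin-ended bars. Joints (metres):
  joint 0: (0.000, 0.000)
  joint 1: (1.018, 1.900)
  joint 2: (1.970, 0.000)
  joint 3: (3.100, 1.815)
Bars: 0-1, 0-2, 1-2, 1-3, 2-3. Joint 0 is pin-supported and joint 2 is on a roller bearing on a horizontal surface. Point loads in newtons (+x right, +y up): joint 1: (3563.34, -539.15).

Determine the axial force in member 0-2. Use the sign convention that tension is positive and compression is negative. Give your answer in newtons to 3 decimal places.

N=4 nodes, M=5 members, R=3 reactions → 2N=8, M+R=8
member 0 (0-1): L=2.1555, (cx,cy)=(0.4723,0.8815)
member 1 (0-2): L=1.9700, (cx,cy)=(1.0000,0.0000)
member 2 (1-2): L=2.1252, (cx,cy)=(0.4480,-0.8941)
member 3 (1-3): L=2.0837, (cx,cy)=(0.9992,-0.0408)
member 4 (2-3): L=2.1380, (cx,cy)=(0.5285,0.8489)
solve A·x = −loads:
  F[0-1] = +3603.3487 N (tension)
  F[0-2] = +1861.5760 N (tension)
  F[1-2] = -4155.6160 N (compression)
  F[1-3] = -0.0000 N (compression)
  F[2-3] = +0.0000 N (tension)
  Rx@0 = -3563.3400 N
  Ry@0 = -3176.1803 N
  Ry@2 = +3715.3303 N

1861.576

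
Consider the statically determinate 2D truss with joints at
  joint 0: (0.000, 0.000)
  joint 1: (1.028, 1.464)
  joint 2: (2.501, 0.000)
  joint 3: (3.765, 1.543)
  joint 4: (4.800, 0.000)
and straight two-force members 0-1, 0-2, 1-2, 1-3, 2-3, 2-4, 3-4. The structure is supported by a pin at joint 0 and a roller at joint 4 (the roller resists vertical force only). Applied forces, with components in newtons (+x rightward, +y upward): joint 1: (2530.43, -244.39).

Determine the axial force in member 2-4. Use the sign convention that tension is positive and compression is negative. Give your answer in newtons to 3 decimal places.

552.797

N=5 nodes, M=7 members, R=3 reactions → 2N=10, M+R=10
member 0 (0-1): L=1.7889, (cx,cy)=(0.5747,0.8184)
member 1 (0-2): L=2.5010, (cx,cy)=(1.0000,0.0000)
member 2 (1-2): L=2.0768, (cx,cy)=(0.7093,-0.7049)
member 3 (1-3): L=2.7381, (cx,cy)=(0.9996,0.0289)
member 4 (2-3): L=1.9946, (cx,cy)=(0.6337,0.7736)
member 5 (2-4): L=2.2990, (cx,cy)=(1.0000,0.0000)
member 6 (3-4): L=1.8580, (cx,cy)=(0.5571,-0.8305)
solve A·x = −loads:
  F[0-1] = +708.3797 N (tension)
  F[0-2] = +2123.3509 N (tension)
  F[1-2] = -1220.5657 N (compression)
  F[1-3] = -1258.1637 N (compression)
  F[2-3] = +1112.2629 N (tension)
  F[2-4] = +552.7969 N (tension)
  F[3-4] = -992.3509 N (compression)
  Rx@0 = -2530.4300 N
  Ry@0 = -579.7313 N
  Ry@4 = +824.1213 N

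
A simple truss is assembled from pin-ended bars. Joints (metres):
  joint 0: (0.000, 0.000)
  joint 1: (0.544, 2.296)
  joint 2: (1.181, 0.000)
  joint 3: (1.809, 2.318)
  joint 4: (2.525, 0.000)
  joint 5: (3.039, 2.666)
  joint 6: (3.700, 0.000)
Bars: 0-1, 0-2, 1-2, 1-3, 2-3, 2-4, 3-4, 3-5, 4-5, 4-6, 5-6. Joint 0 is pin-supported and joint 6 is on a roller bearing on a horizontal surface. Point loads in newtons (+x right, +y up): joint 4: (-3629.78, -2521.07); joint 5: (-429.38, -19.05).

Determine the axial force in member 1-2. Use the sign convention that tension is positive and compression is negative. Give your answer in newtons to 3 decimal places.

1145.169

N=7 nodes, M=11 members, R=3 reactions → 2N=14, M+R=14
member 0 (0-1): L=2.3596, (cx,cy)=(0.2306,0.9731)
member 1 (0-2): L=1.1810, (cx,cy)=(1.0000,0.0000)
member 2 (1-2): L=2.3827, (cx,cy)=(0.2673,-0.9636)
member 3 (1-3): L=1.2652, (cx,cy)=(0.9998,0.0174)
member 4 (2-3): L=2.4016, (cx,cy)=(0.2615,0.9652)
member 5 (2-4): L=1.3440, (cx,cy)=(1.0000,0.0000)
member 6 (3-4): L=2.4261, (cx,cy)=(0.2951,-0.9555)
member 7 (3-5): L=1.2783, (cx,cy)=(0.9622,0.2722)
member 8 (4-5): L=2.7151, (cx,cy)=(0.1893,0.9819)
member 9 (4-6): L=1.1750, (cx,cy)=(1.0000,0.0000)
member 10 (5-6): L=2.7467, (cx,cy)=(0.2407,-0.9706)
solve A·x = −loads:
  F[0-1] = -1144.2241 N (compression)
  F[0-2] = -3795.3581 N (compression)
  F[1-2] = +1145.1686 N (tension)
  F[1-3] = -570.0383 N (compression)
  F[2-3] = -1143.2674 N (compression)
  F[2-4] = -3190.2476 N (compression)
  F[3-4] = +835.0299 N (tension)
  F[3-5] = -1159.1348 N (compression)
  F[4-5] = +1754.9695 N (tension)
  F[4-6] = +353.7369 N (tension)
  F[5-6] = -1469.9192 N (compression)
  Rx@0 = +4059.1600 N
  Ry@0 = +1113.3990 N
  Ry@6 = +1426.7210 N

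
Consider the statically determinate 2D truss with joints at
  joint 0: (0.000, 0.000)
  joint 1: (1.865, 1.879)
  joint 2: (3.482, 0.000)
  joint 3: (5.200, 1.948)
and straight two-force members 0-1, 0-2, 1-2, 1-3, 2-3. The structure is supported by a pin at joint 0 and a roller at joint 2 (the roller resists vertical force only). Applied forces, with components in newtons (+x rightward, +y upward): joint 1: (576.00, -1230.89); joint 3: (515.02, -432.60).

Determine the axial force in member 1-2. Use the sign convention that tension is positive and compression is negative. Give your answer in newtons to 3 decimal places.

N=4 nodes, M=5 members, R=3 reactions → 2N=8, M+R=8
member 0 (0-1): L=2.6474, (cx,cy)=(0.7045,0.7097)
member 1 (0-2): L=3.4820, (cx,cy)=(1.0000,0.0000)
member 2 (1-2): L=2.4790, (cx,cy)=(0.6523,-0.7580)
member 3 (1-3): L=3.3357, (cx,cy)=(0.9998,0.0207)
member 4 (2-3): L=2.5974, (cx,cy)=(0.6614,0.7500)
solve A·x = −loads:
  F[0-1] = +339.2581 N (tension)
  F[0-2] = +852.0270 N (tension)
  F[1-2] = -1916.6668 N (compression)
  F[1-3] = +913.4015 N (tension)
  F[2-3] = -601.9958 N (compression)
  Rx@0 = -1091.0200 N
  Ry@0 = -240.7871 N
  Ry@2 = +1904.2771 N

-1916.667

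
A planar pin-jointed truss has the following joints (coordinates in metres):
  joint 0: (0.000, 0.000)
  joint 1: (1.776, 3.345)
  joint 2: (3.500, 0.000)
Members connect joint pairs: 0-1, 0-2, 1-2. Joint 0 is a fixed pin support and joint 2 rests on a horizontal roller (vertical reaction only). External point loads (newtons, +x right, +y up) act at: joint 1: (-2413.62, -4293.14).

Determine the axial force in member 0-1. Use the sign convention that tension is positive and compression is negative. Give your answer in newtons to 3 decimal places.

-5005.963

N=3 nodes, M=3 members, R=3 reactions → 2N=6, M+R=6
member 0 (0-1): L=3.7872, (cx,cy)=(0.4689,0.8832)
member 1 (0-2): L=3.5000, (cx,cy)=(1.0000,0.0000)
member 2 (1-2): L=3.7631, (cx,cy)=(0.4581,-0.8889)
solve A·x = −loads:
  F[0-1] = -5005.9630 N (compression)
  F[0-2] = -66.1095 N (compression)
  F[1-2] = +144.3033 N (tension)
  Rx@0 = +2413.6200 N
  Ry@0 = +4421.4092 N
  Ry@2 = -128.2692 N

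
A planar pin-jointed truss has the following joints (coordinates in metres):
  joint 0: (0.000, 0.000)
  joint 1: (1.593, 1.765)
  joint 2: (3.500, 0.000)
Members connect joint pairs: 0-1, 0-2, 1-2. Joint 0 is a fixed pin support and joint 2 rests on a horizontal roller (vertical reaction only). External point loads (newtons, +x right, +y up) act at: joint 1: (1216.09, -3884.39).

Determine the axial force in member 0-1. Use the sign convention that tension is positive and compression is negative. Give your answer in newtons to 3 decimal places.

-2024.889

N=3 nodes, M=3 members, R=3 reactions → 2N=6, M+R=6
member 0 (0-1): L=2.3776, (cx,cy)=(0.6700,0.7424)
member 1 (0-2): L=3.5000, (cx,cy)=(1.0000,0.0000)
member 2 (1-2): L=2.5984, (cx,cy)=(0.7339,-0.6793)
solve A·x = −loads:
  F[0-1] = -2024.8888 N (compression)
  F[0-2] = +2572.7852 N (tension)
  F[1-2] = -3505.6213 N (compression)
  Rx@0 = -1216.0900 N
  Ry@0 = +1503.1808 N
  Ry@2 = +2381.2092 N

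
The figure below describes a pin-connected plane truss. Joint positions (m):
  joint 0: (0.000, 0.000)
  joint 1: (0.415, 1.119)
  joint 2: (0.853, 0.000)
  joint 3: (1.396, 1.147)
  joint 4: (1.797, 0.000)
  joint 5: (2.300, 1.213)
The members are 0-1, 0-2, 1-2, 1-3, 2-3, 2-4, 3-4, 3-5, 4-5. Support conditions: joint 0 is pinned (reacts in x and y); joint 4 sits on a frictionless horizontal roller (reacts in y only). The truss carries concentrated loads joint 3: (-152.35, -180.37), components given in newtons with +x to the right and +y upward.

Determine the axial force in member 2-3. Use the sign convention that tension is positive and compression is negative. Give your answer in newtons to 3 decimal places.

-148.848

N=6 nodes, M=9 members, R=3 reactions → 2N=12, M+R=12
member 0 (0-1): L=1.1935, (cx,cy)=(0.3477,0.9376)
member 1 (0-2): L=0.8530, (cx,cy)=(1.0000,0.0000)
member 2 (1-2): L=1.2017, (cx,cy)=(0.3645,-0.9312)
member 3 (1-3): L=0.9814, (cx,cy)=(0.9996,0.0285)
member 4 (2-3): L=1.2690, (cx,cy)=(0.4279,0.9038)
member 5 (2-4): L=0.9440, (cx,cy)=(1.0000,0.0000)
member 6 (3-4): L=1.2151, (cx,cy)=(0.3300,-0.9440)
member 7 (3-5): L=0.9064, (cx,cy)=(0.9973,0.0728)
member 8 (4-5): L=1.3132, (cx,cy)=(0.3830,0.9237)
solve A·x = −loads:
  F[0-1] = -146.6434 N (compression)
  F[0-2] = -101.3586 N (compression)
  F[1-2] = +144.4728 N (tension)
  F[1-3] = -103.6930 N (compression)
  F[2-3] = -148.8481 N (compression)
  F[2-4] = +14.9903 N (tension)
  F[3-4] = -45.4225 N (compression)
  F[3-5] = +0.0000 N (tension)
  F[4-5] = -0.0000 N (compression)
  Rx@0 = +152.3500 N
  Ry@0 = +137.4924 N
  Ry@4 = +42.8776 N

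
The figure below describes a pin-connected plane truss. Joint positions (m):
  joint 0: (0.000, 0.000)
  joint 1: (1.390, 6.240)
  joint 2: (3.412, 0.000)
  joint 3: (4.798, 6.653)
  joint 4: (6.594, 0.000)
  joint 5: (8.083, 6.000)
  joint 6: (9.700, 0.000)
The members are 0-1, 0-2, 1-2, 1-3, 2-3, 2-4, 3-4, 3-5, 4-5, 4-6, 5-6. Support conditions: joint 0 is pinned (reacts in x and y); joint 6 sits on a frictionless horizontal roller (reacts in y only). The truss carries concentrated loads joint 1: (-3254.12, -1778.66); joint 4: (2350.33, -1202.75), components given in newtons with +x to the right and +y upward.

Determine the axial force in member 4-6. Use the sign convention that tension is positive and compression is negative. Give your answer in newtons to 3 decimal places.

-275.124

N=7 nodes, M=11 members, R=3 reactions → 2N=14, M+R=14
member 0 (0-1): L=6.3929, (cx,cy)=(0.2174,0.9761)
member 1 (0-2): L=3.4120, (cx,cy)=(1.0000,0.0000)
member 2 (1-2): L=6.5594, (cx,cy)=(0.3083,-0.9513)
member 3 (1-3): L=3.4329, (cx,cy)=(0.9927,0.1203)
member 4 (2-3): L=6.7958, (cx,cy)=(0.2039,0.9790)
member 5 (2-4): L=3.1820, (cx,cy)=(1.0000,0.0000)
member 6 (3-4): L=6.8912, (cx,cy)=(0.2606,-0.9654)
member 7 (3-5): L=3.3493, (cx,cy)=(0.9808,-0.1950)
member 8 (4-5): L=6.1820, (cx,cy)=(0.2409,0.9706)
member 9 (4-6): L=3.1060, (cx,cy)=(1.0000,0.0000)
member 10 (5-6): L=6.2141, (cx,cy)=(0.2602,-0.9656)
solve A·x = −loads:
  F[0-1] = -4100.3751 N (compression)
  F[0-2] = -12.2565 N (compression)
  F[1-2] = +2538.7225 N (tension)
  F[1-3] = +1591.5630 N (tension)
  F[2-3] = -2466.9444 N (compression)
  F[2-4] = +1273.4559 N (tension)
  F[3-4] = +2199.5226 N (tension)
  F[3-5] = +513.4797 N (tension)
  F[4-5] = -948.6876 N (compression)
  F[4-6] = -275.1244 N (compression)
  F[5-6] = +1057.2931 N (tension)
  Rx@0 = +903.7900 N
  Ry@0 = +4002.2799 N
  Ry@6 = -1020.8699 N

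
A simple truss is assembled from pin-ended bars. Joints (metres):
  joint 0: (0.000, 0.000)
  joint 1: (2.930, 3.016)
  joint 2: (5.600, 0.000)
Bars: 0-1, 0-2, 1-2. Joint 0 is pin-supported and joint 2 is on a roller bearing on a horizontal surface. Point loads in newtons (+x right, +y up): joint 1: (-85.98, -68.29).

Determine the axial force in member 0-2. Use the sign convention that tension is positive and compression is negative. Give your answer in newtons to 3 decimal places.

N=3 nodes, M=3 members, R=3 reactions → 2N=6, M+R=6
member 0 (0-1): L=4.2049, (cx,cy)=(0.6968,0.7173)
member 1 (0-2): L=5.6000, (cx,cy)=(1.0000,0.0000)
member 2 (1-2): L=4.0280, (cx,cy)=(0.6629,-0.7488)
solve A·x = −loads:
  F[0-1] = -109.9548 N (compression)
  F[0-2] = -9.3628 N (compression)
  F[1-2] = +14.1250 N (tension)
  Rx@0 = +85.9800 N
  Ry@0 = +78.8661 N
  Ry@2 = -10.5761 N

-9.363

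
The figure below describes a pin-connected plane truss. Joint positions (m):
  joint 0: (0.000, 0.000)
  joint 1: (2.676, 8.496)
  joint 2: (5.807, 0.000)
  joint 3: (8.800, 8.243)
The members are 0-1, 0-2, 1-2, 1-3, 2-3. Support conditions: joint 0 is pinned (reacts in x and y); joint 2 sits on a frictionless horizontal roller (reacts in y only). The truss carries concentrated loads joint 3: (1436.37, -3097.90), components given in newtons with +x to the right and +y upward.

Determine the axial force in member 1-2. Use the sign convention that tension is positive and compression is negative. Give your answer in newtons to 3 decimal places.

-3985.737

N=4 nodes, M=5 members, R=3 reactions → 2N=8, M+R=8
member 0 (0-1): L=8.9075, (cx,cy)=(0.3004,0.9538)
member 1 (0-2): L=5.8070, (cx,cy)=(1.0000,0.0000)
member 2 (1-2): L=9.0546, (cx,cy)=(0.3458,-0.9383)
member 3 (1-3): L=6.1292, (cx,cy)=(0.9991,-0.0413)
member 4 (2-3): L=8.7696, (cx,cy)=(0.3413,0.9400)
solve A·x = −loads:
  F[0-1] = +3811.6902 N (tension)
  F[0-2] = +291.2542 N (tension)
  F[1-2] = -3985.7372 N (compression)
  F[1-3] = +2525.5058 N (tension)
  F[2-3] = -3184.8848 N (compression)
  Rx@0 = -1436.3700 N
  Ry@0 = -3635.6144 N
  Ry@2 = +6733.5144 N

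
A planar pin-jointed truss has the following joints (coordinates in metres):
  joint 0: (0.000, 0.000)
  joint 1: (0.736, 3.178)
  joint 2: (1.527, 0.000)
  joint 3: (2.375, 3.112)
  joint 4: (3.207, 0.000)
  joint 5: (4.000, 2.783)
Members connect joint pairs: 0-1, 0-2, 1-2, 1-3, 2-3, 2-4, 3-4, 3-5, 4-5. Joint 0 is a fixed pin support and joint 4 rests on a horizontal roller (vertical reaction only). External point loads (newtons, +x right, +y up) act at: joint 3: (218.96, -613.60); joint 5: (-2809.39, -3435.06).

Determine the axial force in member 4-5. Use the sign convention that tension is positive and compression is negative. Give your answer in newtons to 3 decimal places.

-3936.147

N=6 nodes, M=9 members, R=3 reactions → 2N=12, M+R=12
member 0 (0-1): L=3.2621, (cx,cy)=(0.2256,0.9742)
member 1 (0-2): L=1.5270, (cx,cy)=(1.0000,0.0000)
member 2 (1-2): L=3.2750, (cx,cy)=(0.2415,-0.9704)
member 3 (1-3): L=1.6403, (cx,cy)=(0.9992,-0.0402)
member 4 (2-3): L=3.2255, (cx,cy)=(0.2629,0.9648)
member 5 (2-4): L=1.6800, (cx,cy)=(1.0000,0.0000)
member 6 (3-4): L=3.2213, (cx,cy)=(0.2583,-0.9661)
member 7 (3-5): L=1.6580, (cx,cy)=(0.9801,-0.1984)
member 8 (4-5): L=2.8938, (cx,cy)=(0.2740,0.9617)
solve A·x = −loads:
  F[0-1] = -1575.9141 N (compression)
  F[0-2] = -2234.8712 N (compression)
  F[1-2] = +1613.0425 N (tension)
  F[1-3] = -745.7602 N (compression)
  F[2-3] = -1622.3587 N (compression)
  F[2-4] = -1418.7433 N (compression)
  F[3-4] = +1316.7663 N (tension)
  F[3-5] = -1765.8581 N (compression)
  F[4-5] = -3936.1472 N (compression)
  Rx@0 = +2590.4300 N
  Ry@0 = +1535.2795 N
  Ry@4 = +2513.3805 N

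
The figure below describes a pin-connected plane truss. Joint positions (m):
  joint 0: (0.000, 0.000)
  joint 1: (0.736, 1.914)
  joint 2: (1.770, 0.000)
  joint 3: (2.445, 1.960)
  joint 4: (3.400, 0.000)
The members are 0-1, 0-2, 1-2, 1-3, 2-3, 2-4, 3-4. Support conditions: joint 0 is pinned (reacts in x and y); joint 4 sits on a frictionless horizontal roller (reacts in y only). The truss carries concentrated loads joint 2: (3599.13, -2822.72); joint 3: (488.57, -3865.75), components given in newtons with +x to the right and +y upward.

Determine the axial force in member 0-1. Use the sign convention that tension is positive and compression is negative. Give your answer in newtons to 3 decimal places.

-2311.429

N=5 nodes, M=7 members, R=3 reactions → 2N=10, M+R=10
member 0 (0-1): L=2.0506, (cx,cy)=(0.3589,0.9334)
member 1 (0-2): L=1.7700, (cx,cy)=(1.0000,0.0000)
member 2 (1-2): L=2.1754, (cx,cy)=(0.4753,-0.8798)
member 3 (1-3): L=1.7096, (cx,cy)=(0.9996,0.0269)
member 4 (2-3): L=2.0730, (cx,cy)=(0.3256,0.9455)
member 5 (2-4): L=1.6300, (cx,cy)=(1.0000,0.0000)
member 6 (3-4): L=2.1803, (cx,cy)=(0.4380,-0.8990)
solve A·x = −loads:
  F[0-1] = -2311.4287 N (compression)
  F[0-2] = +4917.3035 N (tension)
  F[1-2] = +2391.9514 N (tension)
  F[1-3] = -1967.2234 N (compression)
  F[2-3] = +759.6304 N (tension)
  F[2-4] = +2207.7310 N (tension)
  F[3-4] = -5040.2868 N (compression)
  Rx@0 = -4087.7000 N
  Ry@0 = +2157.4199 N
  Ry@4 = +4531.0501 N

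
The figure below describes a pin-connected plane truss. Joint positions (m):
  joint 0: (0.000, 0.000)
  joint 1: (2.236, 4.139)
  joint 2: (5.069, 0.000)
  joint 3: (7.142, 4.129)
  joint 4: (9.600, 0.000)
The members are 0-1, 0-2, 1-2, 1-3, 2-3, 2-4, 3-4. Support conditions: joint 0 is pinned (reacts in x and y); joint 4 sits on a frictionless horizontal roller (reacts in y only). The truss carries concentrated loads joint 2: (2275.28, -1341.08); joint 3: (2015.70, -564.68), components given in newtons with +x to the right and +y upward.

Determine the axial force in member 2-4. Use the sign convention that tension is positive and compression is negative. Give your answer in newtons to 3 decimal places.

N=5 nodes, M=7 members, R=3 reactions → 2N=10, M+R=10
member 0 (0-1): L=4.7044, (cx,cy)=(0.4753,0.8798)
member 1 (0-2): L=5.0690, (cx,cy)=(1.0000,0.0000)
member 2 (1-2): L=5.0157, (cx,cy)=(0.5648,-0.8252)
member 3 (1-3): L=4.9060, (cx,cy)=(1.0000,-0.0020)
member 4 (2-3): L=4.6202, (cx,cy)=(0.4487,0.8937)
member 5 (2-4): L=4.5310, (cx,cy)=(1.0000,0.0000)
member 6 (3-4): L=4.8052, (cx,cy)=(0.5115,-0.8593)
solve A·x = −loads:
  F[0-1] = +101.6314 N (tension)
  F[0-2] = +4242.6742 N (tension)
  F[1-2] = -108.6283 N (compression)
  F[1-3] = +109.6622 N (tension)
  F[2-3] = +1600.9141 N (tension)
  F[2-4] = +1187.7322 N (tension)
  F[3-4] = -2321.9477 N (compression)
  Rx@0 = -4290.9800 N
  Ry@0 = -89.4175 N
  Ry@4 = +1995.1775 N

1187.732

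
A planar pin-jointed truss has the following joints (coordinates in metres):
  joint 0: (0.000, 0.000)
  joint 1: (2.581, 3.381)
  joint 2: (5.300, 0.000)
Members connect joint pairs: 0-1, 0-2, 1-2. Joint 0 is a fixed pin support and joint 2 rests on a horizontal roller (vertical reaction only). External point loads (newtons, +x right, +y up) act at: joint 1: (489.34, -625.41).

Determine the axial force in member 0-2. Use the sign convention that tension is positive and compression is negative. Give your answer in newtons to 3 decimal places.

N=3 nodes, M=3 members, R=3 reactions → 2N=6, M+R=6
member 0 (0-1): L=4.2536, (cx,cy)=(0.6068,0.7949)
member 1 (0-2): L=5.3000, (cx,cy)=(1.0000,0.0000)
member 2 (1-2): L=4.3387, (cx,cy)=(0.6267,-0.7793)
solve A·x = −loads:
  F[0-1] = -10.9266 N (compression)
  F[0-2] = +495.9701 N (tension)
  F[1-2] = -791.4139 N (compression)
  Rx@0 = -489.3400 N
  Ry@0 = +8.6851 N
  Ry@2 = +616.7249 N

495.970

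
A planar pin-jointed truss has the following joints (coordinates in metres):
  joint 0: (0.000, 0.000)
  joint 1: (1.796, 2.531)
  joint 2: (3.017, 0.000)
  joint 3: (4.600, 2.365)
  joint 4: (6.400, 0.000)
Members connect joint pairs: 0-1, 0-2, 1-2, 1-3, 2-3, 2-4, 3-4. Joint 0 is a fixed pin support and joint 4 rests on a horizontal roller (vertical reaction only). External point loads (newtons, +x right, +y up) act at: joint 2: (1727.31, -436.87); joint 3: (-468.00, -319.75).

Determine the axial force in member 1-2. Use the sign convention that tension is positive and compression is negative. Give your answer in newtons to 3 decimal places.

N=5 nodes, M=7 members, R=3 reactions → 2N=10, M+R=10
member 0 (0-1): L=3.1035, (cx,cy)=(0.5787,0.8155)
member 1 (0-2): L=3.0170, (cx,cy)=(1.0000,0.0000)
member 2 (1-2): L=2.8101, (cx,cy)=(0.4345,-0.9007)
member 3 (1-3): L=2.8089, (cx,cy)=(0.9983,-0.0591)
member 4 (2-3): L=2.8459, (cx,cy)=(0.5562,0.8310)
member 5 (2-4): L=3.3830, (cx,cy)=(1.0000,0.0000)
member 6 (3-4): L=2.9721, (cx,cy)=(0.6056,-0.7957)
solve A·x = −loads:
  F[0-1] = -605.4873 N (compression)
  F[0-2] = +1609.7089 N (tension)
  F[1-2] = +588.0814 N (tension)
  F[1-3] = -606.9812 N (compression)
  F[2-3] = -111.6676 N (compression)
  F[2-4] = +200.0344 N (tension)
  F[3-4] = -330.2872 N (compression)
  Rx@0 = -1259.3100 N
  Ry@0 = +493.7971 N
  Ry@4 = +262.8229 N

588.081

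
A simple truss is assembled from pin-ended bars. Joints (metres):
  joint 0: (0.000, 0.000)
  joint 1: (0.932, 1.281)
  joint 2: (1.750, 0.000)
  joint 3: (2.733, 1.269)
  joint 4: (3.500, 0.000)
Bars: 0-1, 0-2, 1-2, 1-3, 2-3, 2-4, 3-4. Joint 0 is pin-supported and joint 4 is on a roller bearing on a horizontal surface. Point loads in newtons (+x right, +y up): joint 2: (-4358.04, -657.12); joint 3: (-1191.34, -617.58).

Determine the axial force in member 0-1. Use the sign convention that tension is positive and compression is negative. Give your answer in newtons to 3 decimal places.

-1107.858

N=5 nodes, M=7 members, R=3 reactions → 2N=10, M+R=10
member 0 (0-1): L=1.5842, (cx,cy)=(0.5883,0.8086)
member 1 (0-2): L=1.7500, (cx,cy)=(1.0000,0.0000)
member 2 (1-2): L=1.5199, (cx,cy)=(0.5382,-0.8428)
member 3 (1-3): L=1.8010, (cx,cy)=(1.0000,-0.0067)
member 4 (2-3): L=1.6052, (cx,cy)=(0.6124,0.7906)
member 5 (2-4): L=1.7500, (cx,cy)=(1.0000,0.0000)
member 6 (3-4): L=1.4828, (cx,cy)=(0.5173,-0.8558)
solve A·x = −loads:
  F[0-1] = -1107.8584 N (compression)
  F[0-2] = -4897.6027 N (compression)
  F[1-2] = +1072.6283 N (tension)
  F[1-3] = -1229.0873 N (compression)
  F[2-3] = -312.3277 N (compression)
  F[2-4] = +228.9854 N (tension)
  F[3-4] = -442.6806 N (compression)
  Rx@0 = +5549.3800 N
  Ry@0 = +895.8441 N
  Ry@4 = +378.8559 N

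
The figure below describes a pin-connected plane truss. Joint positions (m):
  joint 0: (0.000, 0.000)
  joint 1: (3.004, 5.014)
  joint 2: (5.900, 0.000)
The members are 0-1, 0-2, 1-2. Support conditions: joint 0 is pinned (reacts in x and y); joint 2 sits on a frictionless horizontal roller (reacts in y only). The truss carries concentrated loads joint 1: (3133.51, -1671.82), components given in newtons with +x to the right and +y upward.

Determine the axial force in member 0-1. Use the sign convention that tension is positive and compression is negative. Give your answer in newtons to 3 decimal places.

N=3 nodes, M=3 members, R=3 reactions → 2N=6, M+R=6
member 0 (0-1): L=5.8450, (cx,cy)=(0.5139,0.8578)
member 1 (0-2): L=5.9000, (cx,cy)=(1.0000,0.0000)
member 2 (1-2): L=5.7903, (cx,cy)=(0.5002,-0.8659)
solve A·x = −loads:
  F[0-1] = +2147.6923 N (tension)
  F[0-2] = +2029.7205 N (tension)
  F[1-2] = -4058.2154 N (compression)
  Rx@0 = -3133.5100 N
  Ry@0 = -1842.3438 N
  Ry@2 = +3514.1638 N

2147.692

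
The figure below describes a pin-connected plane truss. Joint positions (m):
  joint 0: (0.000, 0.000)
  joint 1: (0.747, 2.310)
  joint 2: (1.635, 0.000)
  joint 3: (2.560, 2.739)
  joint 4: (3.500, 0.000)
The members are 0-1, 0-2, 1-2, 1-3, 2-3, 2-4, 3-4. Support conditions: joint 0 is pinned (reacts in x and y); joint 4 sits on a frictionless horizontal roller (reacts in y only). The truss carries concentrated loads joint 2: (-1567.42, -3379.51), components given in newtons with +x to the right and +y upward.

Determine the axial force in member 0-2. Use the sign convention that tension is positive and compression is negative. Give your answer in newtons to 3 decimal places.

N=5 nodes, M=7 members, R=3 reactions → 2N=10, M+R=10
member 0 (0-1): L=2.4278, (cx,cy)=(0.3077,0.9515)
member 1 (0-2): L=1.6350, (cx,cy)=(1.0000,0.0000)
member 2 (1-2): L=2.4748, (cx,cy)=(0.3588,-0.9334)
member 3 (1-3): L=1.8631, (cx,cy)=(0.9731,0.2303)
member 4 (2-3): L=2.8910, (cx,cy)=(0.3200,0.9474)
member 5 (2-4): L=1.8650, (cx,cy)=(1.0000,0.0000)
member 6 (3-4): L=2.8958, (cx,cy)=(0.3246,-0.9458)
solve A·x = −loads:
  F[0-1] = -1892.6122 N (compression)
  F[0-2] = -985.0847 N (compression)
  F[1-2] = +1633.0947 N (tension)
  F[1-3] = -1200.5791 N (compression)
  F[2-3] = +1958.1023 N (tension)
  F[2-4] = +541.8003 N (tension)
  F[3-4] = -1669.0972 N (compression)
  Rx@0 = +1567.4200 N
  Ry@0 = +1800.7960 N
  Ry@4 = +1578.7140 N

-985.085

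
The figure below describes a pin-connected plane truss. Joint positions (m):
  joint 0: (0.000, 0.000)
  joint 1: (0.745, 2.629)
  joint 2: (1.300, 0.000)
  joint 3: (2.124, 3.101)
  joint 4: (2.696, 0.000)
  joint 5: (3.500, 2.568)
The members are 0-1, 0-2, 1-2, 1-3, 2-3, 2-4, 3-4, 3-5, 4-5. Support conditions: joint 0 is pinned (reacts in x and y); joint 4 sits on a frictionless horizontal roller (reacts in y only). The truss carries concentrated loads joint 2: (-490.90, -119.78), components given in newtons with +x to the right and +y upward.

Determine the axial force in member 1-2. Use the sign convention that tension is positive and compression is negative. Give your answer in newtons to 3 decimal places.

53.384

N=6 nodes, M=9 members, R=3 reactions → 2N=12, M+R=12
member 0 (0-1): L=2.7325, (cx,cy)=(0.2726,0.9621)
member 1 (0-2): L=1.3000, (cx,cy)=(1.0000,0.0000)
member 2 (1-2): L=2.6869, (cx,cy)=(0.2066,-0.9784)
member 3 (1-3): L=1.4575, (cx,cy)=(0.9461,0.3238)
member 4 (2-3): L=3.2086, (cx,cy)=(0.2568,0.9665)
member 5 (2-4): L=1.3960, (cx,cy)=(1.0000,0.0000)
member 6 (3-4): L=3.1533, (cx,cy)=(0.1814,-0.9834)
member 7 (3-5): L=1.4756, (cx,cy)=(0.9325,-0.3612)
member 8 (4-5): L=2.6909, (cx,cy)=(0.2988,0.9543)
solve A·x = −loads:
  F[0-1] = -64.4648 N (compression)
  F[0-2] = -473.3242 N (compression)
  F[1-2] = +53.3838 N (tension)
  F[1-3] = -30.2315 N (compression)
  F[2-3] = +69.8914 N (tension)
  F[2-4] = +10.6537 N (tension)
  F[3-4] = -58.7318 N (compression)
  F[3-5] = -0.0000 N (compression)
  F[4-5] = +0.0000 N (tension)
  Rx@0 = +490.9000 N
  Ry@0 = +62.0226 N
  Ry@4 = +57.7574 N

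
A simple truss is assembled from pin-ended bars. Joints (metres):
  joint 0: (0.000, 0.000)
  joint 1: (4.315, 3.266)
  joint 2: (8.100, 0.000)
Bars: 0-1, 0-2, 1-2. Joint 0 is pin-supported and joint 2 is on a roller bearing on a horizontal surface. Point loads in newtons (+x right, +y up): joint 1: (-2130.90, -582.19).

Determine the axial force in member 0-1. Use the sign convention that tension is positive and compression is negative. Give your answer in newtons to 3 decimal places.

-1874.440

N=3 nodes, M=3 members, R=3 reactions → 2N=6, M+R=6
member 0 (0-1): L=5.4117, (cx,cy)=(0.7974,0.6035)
member 1 (0-2): L=8.1000, (cx,cy)=(1.0000,0.0000)
member 2 (1-2): L=4.9993, (cx,cy)=(0.7571,-0.6533)
solve A·x = −loads:
  F[0-1] = -1874.4399 N (compression)
  F[0-2] = -636.3088 N (compression)
  F[1-2] = +840.4484 N (tension)
  Rx@0 = +2130.9000 N
  Ry@0 = +1131.2480 N
  Ry@2 = -549.0580 N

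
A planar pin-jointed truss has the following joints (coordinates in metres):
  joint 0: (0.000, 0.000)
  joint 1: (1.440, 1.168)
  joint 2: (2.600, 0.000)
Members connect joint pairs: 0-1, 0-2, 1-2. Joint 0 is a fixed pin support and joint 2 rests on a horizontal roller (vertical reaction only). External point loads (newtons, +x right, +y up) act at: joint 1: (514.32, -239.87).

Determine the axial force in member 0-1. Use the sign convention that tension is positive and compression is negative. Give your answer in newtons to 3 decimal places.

196.890

N=3 nodes, M=3 members, R=3 reactions → 2N=6, M+R=6
member 0 (0-1): L=1.8541, (cx,cy)=(0.7766,0.6299)
member 1 (0-2): L=2.6000, (cx,cy)=(1.0000,0.0000)
member 2 (1-2): L=1.6462, (cx,cy)=(0.7047,-0.7095)
solve A·x = −loads:
  F[0-1] = +196.8901 N (tension)
  F[0-2] = +361.4070 N (tension)
  F[1-2] = -512.8721 N (compression)
  Rx@0 = -514.3200 N
  Ry@0 = -124.0294 N
  Ry@2 = +363.8994 N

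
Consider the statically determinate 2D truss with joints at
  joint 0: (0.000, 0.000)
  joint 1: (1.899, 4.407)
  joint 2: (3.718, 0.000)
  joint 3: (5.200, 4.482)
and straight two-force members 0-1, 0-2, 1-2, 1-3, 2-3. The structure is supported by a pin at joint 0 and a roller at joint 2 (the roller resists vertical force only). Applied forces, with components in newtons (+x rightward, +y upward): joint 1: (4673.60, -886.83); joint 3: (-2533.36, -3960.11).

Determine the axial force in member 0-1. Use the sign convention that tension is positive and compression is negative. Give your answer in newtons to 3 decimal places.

N=4 nodes, M=5 members, R=3 reactions → 2N=8, M+R=8
member 0 (0-1): L=4.7987, (cx,cy)=(0.3957,0.9184)
member 1 (0-2): L=3.7180, (cx,cy)=(1.0000,0.0000)
member 2 (1-2): L=4.7676, (cx,cy)=(0.3815,-0.9244)
member 3 (1-3): L=3.3019, (cx,cy)=(0.9997,0.0227)
member 4 (2-3): L=4.7207, (cx,cy)=(0.3139,0.9494)
solve A·x = −loads:
  F[0-1] = +3953.0876 N (tension)
  F[0-2] = +575.8872 N (tension)
  F[1-2] = -4917.1888 N (compression)
  F[1-3] = -1233.5088 N (compression)
  F[2-3] = -4141.4712 N (compression)
  Rx@0 = -2140.2400 N
  Ry@0 = -3630.3859 N
  Ry@2 = +8477.3259 N

3953.088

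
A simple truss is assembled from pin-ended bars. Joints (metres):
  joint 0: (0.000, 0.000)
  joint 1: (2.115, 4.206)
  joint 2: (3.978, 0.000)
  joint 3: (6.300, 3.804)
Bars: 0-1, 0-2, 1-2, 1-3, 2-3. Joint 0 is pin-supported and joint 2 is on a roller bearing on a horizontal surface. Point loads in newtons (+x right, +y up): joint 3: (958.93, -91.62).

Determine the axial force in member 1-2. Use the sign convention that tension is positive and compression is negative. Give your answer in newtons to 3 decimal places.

-1162.119

N=4 nodes, M=5 members, R=3 reactions → 2N=8, M+R=8
member 0 (0-1): L=4.7078, (cx,cy)=(0.4493,0.8934)
member 1 (0-2): L=3.9780, (cx,cy)=(1.0000,0.0000)
member 2 (1-2): L=4.6001, (cx,cy)=(0.4050,-0.9143)
member 3 (1-3): L=4.2043, (cx,cy)=(0.9954,-0.0956)
member 4 (2-3): L=4.4567, (cx,cy)=(0.5210,0.8535)
solve A·x = −loads:
  F[0-1] = +1086.2544 N (tension)
  F[0-2] = +470.9285 N (tension)
  F[1-2] = -1162.1186 N (compression)
  F[1-3] = +963.0587 N (tension)
  F[2-3] = +0.5448 N (tension)
  Rx@0 = -958.9300 N
  Ry@0 = -970.4654 N
  Ry@2 = +1062.0854 N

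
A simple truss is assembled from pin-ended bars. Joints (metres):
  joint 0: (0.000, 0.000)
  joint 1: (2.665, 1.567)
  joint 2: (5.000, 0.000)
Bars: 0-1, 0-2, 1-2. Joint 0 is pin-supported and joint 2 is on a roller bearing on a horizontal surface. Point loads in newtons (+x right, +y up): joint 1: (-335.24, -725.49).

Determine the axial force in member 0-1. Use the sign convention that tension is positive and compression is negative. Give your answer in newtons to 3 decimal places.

N=3 nodes, M=3 members, R=3 reactions → 2N=6, M+R=6
member 0 (0-1): L=3.0916, (cx,cy)=(0.8620,0.5069)
member 1 (0-2): L=5.0000, (cx,cy)=(1.0000,0.0000)
member 2 (1-2): L=2.8121, (cx,cy)=(0.8304,-0.5572)
solve A·x = −loads:
  F[0-1] = -875.7132 N (compression)
  F[0-2] = +419.6473 N (tension)
  F[1-2] = -505.3857 N (compression)
  Rx@0 = +335.2400 N
  Ry@0 = +443.8680 N
  Ry@2 = +281.6220 N

-875.713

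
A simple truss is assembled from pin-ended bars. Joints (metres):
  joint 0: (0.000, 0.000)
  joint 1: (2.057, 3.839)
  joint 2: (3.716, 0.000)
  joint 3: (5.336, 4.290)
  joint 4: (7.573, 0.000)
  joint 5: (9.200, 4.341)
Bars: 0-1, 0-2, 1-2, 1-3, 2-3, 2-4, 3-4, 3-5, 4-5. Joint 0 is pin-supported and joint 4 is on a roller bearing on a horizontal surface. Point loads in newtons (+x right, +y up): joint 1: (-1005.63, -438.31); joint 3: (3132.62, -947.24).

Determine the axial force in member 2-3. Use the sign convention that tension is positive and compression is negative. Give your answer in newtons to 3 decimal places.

924.876

N=6 nodes, M=9 members, R=3 reactions → 2N=12, M+R=12
member 0 (0-1): L=4.3554, (cx,cy)=(0.4723,0.8814)
member 1 (0-2): L=3.7160, (cx,cy)=(1.0000,0.0000)
member 2 (1-2): L=4.1821, (cx,cy)=(0.3967,-0.9180)
member 3 (1-3): L=3.3099, (cx,cy)=(0.9907,0.1363)
member 4 (2-3): L=4.5857, (cx,cy)=(0.3533,0.9355)
member 5 (2-4): L=3.8570, (cx,cy)=(1.0000,0.0000)
member 6 (3-4): L=4.8382, (cx,cy)=(0.4624,-0.8867)
member 7 (3-5): L=3.8643, (cx,cy)=(0.9999,0.0132)
member 8 (4-5): L=4.6359, (cx,cy)=(0.3510,0.9364)
solve A·x = −loads:
  F[0-1] = +755.2822 N (tension)
  F[0-2] = +1770.2766 N (tension)
  F[1-2] = -942.5754 N (compression)
  F[1-3] = +1752.5977 N (tension)
  F[2-3] = +924.8763 N (tension)
  F[2-4] = +1069.6342 N (tension)
  F[3-4] = -2313.4172 N (compression)
  F[3-5] = +0.0000 N (tension)
  F[4-5] = +0.0000 N (tension)
  Rx@0 = -2126.9900 N
  Ry@0 = -665.7378 N
  Ry@4 = +2051.2878 N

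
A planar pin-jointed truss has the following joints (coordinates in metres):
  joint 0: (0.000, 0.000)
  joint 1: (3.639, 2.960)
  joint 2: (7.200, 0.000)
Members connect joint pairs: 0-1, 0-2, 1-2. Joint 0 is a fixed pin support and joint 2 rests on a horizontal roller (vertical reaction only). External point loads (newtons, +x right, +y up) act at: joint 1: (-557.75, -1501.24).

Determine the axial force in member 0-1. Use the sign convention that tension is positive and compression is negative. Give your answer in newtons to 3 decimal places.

N=3 nodes, M=3 members, R=3 reactions → 2N=6, M+R=6
member 0 (0-1): L=4.6908, (cx,cy)=(0.7758,0.6310)
member 1 (0-2): L=7.2000, (cx,cy)=(1.0000,0.0000)
member 2 (1-2): L=4.6306, (cx,cy)=(0.7690,-0.6392)
solve A·x = −loads:
  F[0-1] = -1540.0285 N (compression)
  F[0-2] = +636.9552 N (tension)
  F[1-2] = -828.2717 N (compression)
  Rx@0 = +557.7500 N
  Ry@0 = +971.7855 N
  Ry@2 = +529.4545 N

-1540.028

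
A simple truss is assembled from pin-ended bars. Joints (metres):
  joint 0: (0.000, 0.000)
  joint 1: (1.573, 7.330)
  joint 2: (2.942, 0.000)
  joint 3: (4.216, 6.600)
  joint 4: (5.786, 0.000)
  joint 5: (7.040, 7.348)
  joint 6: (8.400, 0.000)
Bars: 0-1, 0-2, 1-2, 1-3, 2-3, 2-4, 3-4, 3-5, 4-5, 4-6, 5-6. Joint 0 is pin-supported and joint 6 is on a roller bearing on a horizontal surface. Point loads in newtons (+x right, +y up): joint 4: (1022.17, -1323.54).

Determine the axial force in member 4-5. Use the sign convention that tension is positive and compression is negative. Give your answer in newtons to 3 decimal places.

N=7 nodes, M=11 members, R=3 reactions → 2N=14, M+R=14
member 0 (0-1): L=7.4969, (cx,cy)=(0.2098,0.9777)
member 1 (0-2): L=2.9420, (cx,cy)=(1.0000,0.0000)
member 2 (1-2): L=7.4567, (cx,cy)=(0.1836,-0.9830)
member 3 (1-3): L=2.7420, (cx,cy)=(0.9639,-0.2662)
member 4 (2-3): L=6.7218, (cx,cy)=(0.1895,0.9819)
member 5 (2-4): L=2.8440, (cx,cy)=(1.0000,0.0000)
member 6 (3-4): L=6.7842, (cx,cy)=(0.2314,-0.9729)
member 7 (3-5): L=2.9214, (cx,cy)=(0.9667,0.2560)
member 8 (4-5): L=7.4542, (cx,cy)=(0.1682,0.9857)
member 9 (4-6): L=2.6140, (cx,cy)=(1.0000,0.0000)
member 10 (5-6): L=7.4728, (cx,cy)=(0.1820,-0.9833)
solve A·x = −loads:
  F[0-1] = -421.2501 N (compression)
  F[0-2] = +1110.5569 N (tension)
  F[1-2] = +467.9699 N (tension)
  F[1-3] = -180.8289 N (compression)
  F[2-3] = -468.5075 N (compression)
  F[2-4] = +1285.2695 N (tension)
  F[3-4] = +330.8852 N (tension)
  F[3-5] = -351.3867 N (compression)
  F[4-5] = +1016.1185 N (tension)
  F[4-6] = +168.7353 N (tension)
  F[5-6] = -927.1506 N (compression)
  Rx@0 = -1022.1700 N
  Ry@0 = +411.8730 N
  Ry@6 = +911.6670 N

1016.118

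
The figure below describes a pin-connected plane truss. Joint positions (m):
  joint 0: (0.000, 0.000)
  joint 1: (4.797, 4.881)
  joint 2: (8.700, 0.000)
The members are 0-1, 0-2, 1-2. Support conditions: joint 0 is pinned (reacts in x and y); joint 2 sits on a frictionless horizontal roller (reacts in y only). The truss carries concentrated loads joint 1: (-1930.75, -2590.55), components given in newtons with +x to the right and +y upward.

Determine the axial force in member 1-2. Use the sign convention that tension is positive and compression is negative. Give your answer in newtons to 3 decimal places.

N=3 nodes, M=3 members, R=3 reactions → 2N=6, M+R=6
member 0 (0-1): L=6.8436, (cx,cy)=(0.7009,0.7132)
member 1 (0-2): L=8.7000, (cx,cy)=(1.0000,0.0000)
member 2 (1-2): L=6.2496, (cx,cy)=(0.6245,-0.7810)
solve A·x = −loads:
  F[0-1] = -3148.2577 N (compression)
  F[0-2] = +275.9994 N (tension)
  F[1-2] = -441.9388 N (compression)
  Rx@0 = +1930.7500 N
  Ry@0 = +2245.3917 N
  Ry@2 = +345.1583 N

-441.939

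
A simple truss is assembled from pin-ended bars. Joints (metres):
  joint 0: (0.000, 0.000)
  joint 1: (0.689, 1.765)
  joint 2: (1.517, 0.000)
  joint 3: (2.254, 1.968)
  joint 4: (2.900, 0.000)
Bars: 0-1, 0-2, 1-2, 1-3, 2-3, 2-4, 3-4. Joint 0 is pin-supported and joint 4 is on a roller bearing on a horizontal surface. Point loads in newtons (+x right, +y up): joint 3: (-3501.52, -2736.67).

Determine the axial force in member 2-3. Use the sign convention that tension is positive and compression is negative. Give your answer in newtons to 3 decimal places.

-2853.259

N=5 nodes, M=7 members, R=3 reactions → 2N=10, M+R=10
member 0 (0-1): L=1.8947, (cx,cy)=(0.3636,0.9315)
member 1 (0-2): L=1.5170, (cx,cy)=(1.0000,0.0000)
member 2 (1-2): L=1.9496, (cx,cy)=(0.4247,-0.9053)
member 3 (1-3): L=1.5781, (cx,cy)=(0.9917,0.1286)
member 4 (2-3): L=2.1015, (cx,cy)=(0.3507,0.9365)
member 5 (2-4): L=1.3830, (cx,cy)=(1.0000,0.0000)
member 6 (3-4): L=2.0713, (cx,cy)=(0.3119,-0.9501)
solve A·x = −loads:
  F[0-1] = -3205.2579 N (compression)
  F[0-2] = -2335.9503 N (compression)
  F[1-2] = +2951.4512 N (tension)
  F[1-3] = -2439.3460 N (compression)
  F[2-3] = -2853.2592 N (compression)
  F[2-4] = -81.7842 N (compression)
  F[3-4] = +262.2304 N (tension)
  Rx@0 = +3501.5200 N
  Ry@0 = +2985.8208 N
  Ry@4 = -249.1508 N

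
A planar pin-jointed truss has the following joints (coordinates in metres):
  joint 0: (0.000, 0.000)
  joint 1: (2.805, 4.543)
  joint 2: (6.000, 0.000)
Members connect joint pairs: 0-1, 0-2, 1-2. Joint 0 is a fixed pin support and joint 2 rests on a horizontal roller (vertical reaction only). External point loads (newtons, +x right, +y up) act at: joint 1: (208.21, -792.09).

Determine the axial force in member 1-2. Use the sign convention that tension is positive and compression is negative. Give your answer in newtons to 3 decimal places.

-645.442

N=3 nodes, M=3 members, R=3 reactions → 2N=6, M+R=6
member 0 (0-1): L=5.3392, (cx,cy)=(0.5254,0.8509)
member 1 (0-2): L=6.0000, (cx,cy)=(1.0000,0.0000)
member 2 (1-2): L=5.5540, (cx,cy)=(0.5753,-0.8180)
solve A·x = −loads:
  F[0-1] = -310.4298 N (compression)
  F[0-2] = +371.2978 N (tension)
  F[1-2] = -645.4418 N (compression)
  Rx@0 = -208.2100 N
  Ry@0 = +264.1383 N
  Ry@2 = +527.9517 N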